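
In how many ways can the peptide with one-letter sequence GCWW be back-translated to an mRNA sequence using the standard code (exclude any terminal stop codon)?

8

Gly: 4 codons.
Cys: 2 codons.
Trp: 1 codon.
Trp: 1 codon.
4 × 2 × 1 × 1 = 8.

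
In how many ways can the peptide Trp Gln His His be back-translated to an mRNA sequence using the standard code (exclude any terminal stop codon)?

8

Trp: 1 codon.
Gln: 2 codons.
His: 2 codons.
His: 2 codons.
1 × 2 × 2 × 2 = 8.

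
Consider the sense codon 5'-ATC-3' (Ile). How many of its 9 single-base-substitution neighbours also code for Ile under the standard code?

Position 1: none → 0 synonymous.
Position 2: none → 0 synonymous.
Position 3: ATT, ATA → 2 synonymous.
Total: 0 + 0 + 2 = 2.

2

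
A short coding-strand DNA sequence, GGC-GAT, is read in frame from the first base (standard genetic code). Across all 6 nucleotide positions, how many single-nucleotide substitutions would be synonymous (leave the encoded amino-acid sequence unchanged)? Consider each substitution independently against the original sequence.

4

Codon 1 (GGC, Gly): 3 synonymous substitutions.
Codon 2 (GAT, Asp): 1 synonymous substitution.
Total: 3 + 1 = 4.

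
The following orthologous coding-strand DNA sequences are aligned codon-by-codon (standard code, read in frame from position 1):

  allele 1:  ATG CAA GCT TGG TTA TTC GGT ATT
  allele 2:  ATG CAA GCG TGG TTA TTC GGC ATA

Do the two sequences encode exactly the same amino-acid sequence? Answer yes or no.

yes

Codon 1: ATG Met / ATG Met — identical.
Codon 2: CAA Gln / CAA Gln — identical.
Codon 3: GCT Ala / GCG Ala — synonymous.
Codon 4: TGG Trp / TGG Trp — identical.
Codon 5: TTA Leu / TTA Leu — identical.
Codon 6: TTC Phe / TTC Phe — identical.
Codon 7: GGT Gly / GGC Gly — synonymous.
Codon 8: ATT Ile / ATA Ile — synonymous.
Nonsynonymous differences: 0 → same protein.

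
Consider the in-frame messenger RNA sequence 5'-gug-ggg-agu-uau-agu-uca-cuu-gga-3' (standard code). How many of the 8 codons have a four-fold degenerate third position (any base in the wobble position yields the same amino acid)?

Codon 1 GUG (Val): third position 4-fold.
Codon 2 GGG (Gly): third position 4-fold.
Codon 3 AGU (Ser): third position 2-fold.
Codon 4 UAU (Tyr): third position 2-fold.
Codon 5 AGU (Ser): third position 2-fold.
Codon 6 UCA (Ser): third position 4-fold.
Codon 7 CUU (Leu): third position 4-fold.
Codon 8 GGA (Gly): third position 4-fold.
Four-fold degenerate third positions: 5.

5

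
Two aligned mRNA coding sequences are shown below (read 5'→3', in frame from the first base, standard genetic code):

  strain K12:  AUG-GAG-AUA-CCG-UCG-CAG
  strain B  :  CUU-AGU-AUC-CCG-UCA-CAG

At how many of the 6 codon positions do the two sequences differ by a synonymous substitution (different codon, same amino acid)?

2

Codon 1: AUG Met / CUU Leu — nonsynonymous.
Codon 2: GAG Glu / AGU Ser — nonsynonymous.
Codon 3: AUA Ile / AUC Ile — synonymous.
Codon 4: CCG Pro / CCG Pro — identical.
Codon 5: UCG Ser / UCA Ser — synonymous.
Codon 6: CAG Gln / CAG Gln — identical.
Synonymous differences: 2.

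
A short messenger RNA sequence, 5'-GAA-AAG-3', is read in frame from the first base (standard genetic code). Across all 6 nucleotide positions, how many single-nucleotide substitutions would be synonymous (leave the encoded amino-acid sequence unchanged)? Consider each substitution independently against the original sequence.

2

Codon 1 (GAA, Glu): 1 synonymous substitution.
Codon 2 (AAG, Lys): 1 synonymous substitution.
Total: 1 + 1 = 2.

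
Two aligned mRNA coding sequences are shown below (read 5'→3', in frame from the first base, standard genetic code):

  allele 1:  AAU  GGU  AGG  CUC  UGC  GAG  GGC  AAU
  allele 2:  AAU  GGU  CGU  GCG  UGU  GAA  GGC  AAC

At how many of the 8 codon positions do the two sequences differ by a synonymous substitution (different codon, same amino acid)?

4

Codon 1: AAU Asn / AAU Asn — identical.
Codon 2: GGU Gly / GGU Gly — identical.
Codon 3: AGG Arg / CGU Arg — synonymous.
Codon 4: CUC Leu / GCG Ala — nonsynonymous.
Codon 5: UGC Cys / UGU Cys — synonymous.
Codon 6: GAG Glu / GAA Glu — synonymous.
Codon 7: GGC Gly / GGC Gly — identical.
Codon 8: AAU Asn / AAC Asn — synonymous.
Synonymous differences: 4.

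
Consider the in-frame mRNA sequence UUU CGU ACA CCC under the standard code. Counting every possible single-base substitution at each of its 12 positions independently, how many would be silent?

10

Codon 1 (UUU, Phe): 1 synonymous substitution.
Codon 2 (CGU, Arg): 3 synonymous substitutions.
Codon 3 (ACA, Thr): 3 synonymous substitutions.
Codon 4 (CCC, Pro): 3 synonymous substitutions.
Total: 1 + 3 + 3 + 3 = 10.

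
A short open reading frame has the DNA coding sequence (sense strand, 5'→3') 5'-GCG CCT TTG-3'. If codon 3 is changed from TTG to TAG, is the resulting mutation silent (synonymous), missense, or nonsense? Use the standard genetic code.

Position 8 falls in codon 3: TTG → Leu.
After the substitution the codon is TAG → Stop.
The new codon is a stop codon, so this is a nonsense mutation.

nonsense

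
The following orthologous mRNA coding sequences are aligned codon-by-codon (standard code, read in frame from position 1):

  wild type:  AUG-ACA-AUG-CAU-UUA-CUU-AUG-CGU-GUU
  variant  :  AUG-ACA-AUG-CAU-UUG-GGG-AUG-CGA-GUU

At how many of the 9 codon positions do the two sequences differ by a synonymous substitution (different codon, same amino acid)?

Codon 1: AUG Met / AUG Met — identical.
Codon 2: ACA Thr / ACA Thr — identical.
Codon 3: AUG Met / AUG Met — identical.
Codon 4: CAU His / CAU His — identical.
Codon 5: UUA Leu / UUG Leu — synonymous.
Codon 6: CUU Leu / GGG Gly — nonsynonymous.
Codon 7: AUG Met / AUG Met — identical.
Codon 8: CGU Arg / CGA Arg — synonymous.
Codon 9: GUU Val / GUU Val — identical.
Synonymous differences: 2.

2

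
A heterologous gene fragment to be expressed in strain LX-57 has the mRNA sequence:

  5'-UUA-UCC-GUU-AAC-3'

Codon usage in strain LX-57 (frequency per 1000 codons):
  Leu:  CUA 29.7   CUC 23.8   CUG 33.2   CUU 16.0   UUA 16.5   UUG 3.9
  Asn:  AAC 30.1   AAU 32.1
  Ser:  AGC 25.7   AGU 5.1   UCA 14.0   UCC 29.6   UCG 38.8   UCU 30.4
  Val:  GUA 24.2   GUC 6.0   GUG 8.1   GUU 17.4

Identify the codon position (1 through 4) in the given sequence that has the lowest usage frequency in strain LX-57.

1

Codon 1 UUA (Leu): 16.5 per 1000.
Codon 2 UCC (Ser): 29.6 per 1000.
Codon 3 GUU (Val): 17.4 per 1000.
Codon 4 AAC (Asn): 30.1 per 1000.
Lowest frequency is 16.5 at codon 1.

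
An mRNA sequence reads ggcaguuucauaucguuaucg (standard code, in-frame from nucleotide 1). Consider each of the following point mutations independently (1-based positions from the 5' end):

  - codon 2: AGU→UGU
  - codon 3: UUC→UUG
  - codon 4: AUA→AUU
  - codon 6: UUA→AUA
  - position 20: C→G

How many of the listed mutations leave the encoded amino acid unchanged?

Codon 2: AGU (Ser) → UGU (Cys) — missense.
Codon 3: UUC (Phe) → UUG (Leu) — missense.
Codon 4: AUA (Ile) → AUU (Ile) — synonymous.
Codon 6: UUA (Leu) → AUA (Ile) — missense.
Codon 7: UCG (Ser) → UGG (Trp) — missense.
Synonymous: 1 of 5.

1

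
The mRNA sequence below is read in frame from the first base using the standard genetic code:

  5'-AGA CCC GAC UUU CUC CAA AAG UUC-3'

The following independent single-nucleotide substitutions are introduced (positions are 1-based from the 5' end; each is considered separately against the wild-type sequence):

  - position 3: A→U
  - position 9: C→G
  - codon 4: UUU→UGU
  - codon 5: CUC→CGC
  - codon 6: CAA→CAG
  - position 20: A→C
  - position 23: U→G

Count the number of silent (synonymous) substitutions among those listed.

1

Codon 1: AGA (Arg) → AGU (Ser) — missense.
Codon 3: GAC (Asp) → GAG (Glu) — missense.
Codon 4: UUU (Phe) → UGU (Cys) — missense.
Codon 5: CUC (Leu) → CGC (Arg) — missense.
Codon 6: CAA (Gln) → CAG (Gln) — synonymous.
Codon 7: AAG (Lys) → ACG (Thr) — missense.
Codon 8: UUC (Phe) → UGC (Cys) — missense.
Synonymous: 1 of 7.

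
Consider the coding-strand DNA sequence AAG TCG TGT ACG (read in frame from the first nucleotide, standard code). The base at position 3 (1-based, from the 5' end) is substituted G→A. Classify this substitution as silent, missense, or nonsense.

silent

Position 3 falls in codon 1: AAG → Lys.
After the substitution the codon is AAA → Lys.
Both encode Lys, so the change is synonymous.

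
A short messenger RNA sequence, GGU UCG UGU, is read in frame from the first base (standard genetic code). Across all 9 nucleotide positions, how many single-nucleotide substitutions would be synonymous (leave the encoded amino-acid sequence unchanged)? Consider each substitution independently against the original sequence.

Codon 1 (GGU, Gly): 3 synonymous substitutions.
Codon 2 (UCG, Ser): 3 synonymous substitutions.
Codon 3 (UGU, Cys): 1 synonymous substitution.
Total: 3 + 3 + 1 = 7.

7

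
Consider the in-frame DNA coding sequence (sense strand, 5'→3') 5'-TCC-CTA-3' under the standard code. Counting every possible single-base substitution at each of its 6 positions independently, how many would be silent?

Codon 1 (TCC, Ser): 3 synonymous substitutions.
Codon 2 (CTA, Leu): 4 synonymous substitutions.
Total: 3 + 4 = 7.

7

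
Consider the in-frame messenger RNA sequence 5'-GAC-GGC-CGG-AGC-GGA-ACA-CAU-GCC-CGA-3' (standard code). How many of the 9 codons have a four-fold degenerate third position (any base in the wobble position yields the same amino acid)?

Codon 1 GAC (Asp): third position 2-fold.
Codon 2 GGC (Gly): third position 4-fold.
Codon 3 CGG (Arg): third position 4-fold.
Codon 4 AGC (Ser): third position 2-fold.
Codon 5 GGA (Gly): third position 4-fold.
Codon 6 ACA (Thr): third position 4-fold.
Codon 7 CAU (His): third position 2-fold.
Codon 8 GCC (Ala): third position 4-fold.
Codon 9 CGA (Arg): third position 4-fold.
Four-fold degenerate third positions: 6.

6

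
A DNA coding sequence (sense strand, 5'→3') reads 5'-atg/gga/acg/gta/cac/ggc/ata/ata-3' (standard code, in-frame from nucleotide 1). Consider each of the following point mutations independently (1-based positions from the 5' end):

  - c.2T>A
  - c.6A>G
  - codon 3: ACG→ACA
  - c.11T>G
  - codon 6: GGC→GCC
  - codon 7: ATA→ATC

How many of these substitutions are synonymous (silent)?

3

Codon 1: ATG (Met) → AAG (Lys) — missense.
Codon 2: GGA (Gly) → GGG (Gly) — synonymous.
Codon 3: ACG (Thr) → ACA (Thr) — synonymous.
Codon 4: GTA (Val) → GGA (Gly) — missense.
Codon 6: GGC (Gly) → GCC (Ala) — missense.
Codon 7: ATA (Ile) → ATC (Ile) — synonymous.
Synonymous: 3 of 6.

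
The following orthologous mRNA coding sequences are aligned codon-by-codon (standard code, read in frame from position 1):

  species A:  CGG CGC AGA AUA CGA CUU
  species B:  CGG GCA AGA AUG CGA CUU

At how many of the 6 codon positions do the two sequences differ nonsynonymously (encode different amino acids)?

Codon 1: CGG Arg / CGG Arg — identical.
Codon 2: CGC Arg / GCA Ala — nonsynonymous.
Codon 3: AGA Arg / AGA Arg — identical.
Codon 4: AUA Ile / AUG Met — nonsynonymous.
Codon 5: CGA Arg / CGA Arg — identical.
Codon 6: CUU Leu / CUU Leu — identical.
Nonsynonymous differences: 2.

2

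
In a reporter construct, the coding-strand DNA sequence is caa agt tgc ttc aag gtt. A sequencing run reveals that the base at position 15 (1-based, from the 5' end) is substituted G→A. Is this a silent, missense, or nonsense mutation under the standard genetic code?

Position 15 falls in codon 5: AAG → Lys.
After the substitution the codon is AAA → Lys.
Both encode Lys, so the change is synonymous.

silent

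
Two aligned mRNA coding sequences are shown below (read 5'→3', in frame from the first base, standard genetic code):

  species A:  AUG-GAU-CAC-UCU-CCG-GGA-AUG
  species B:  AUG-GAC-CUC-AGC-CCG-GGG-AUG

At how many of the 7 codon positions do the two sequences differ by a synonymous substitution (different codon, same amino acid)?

3

Codon 1: AUG Met / AUG Met — identical.
Codon 2: GAU Asp / GAC Asp — synonymous.
Codon 3: CAC His / CUC Leu — nonsynonymous.
Codon 4: UCU Ser / AGC Ser — synonymous.
Codon 5: CCG Pro / CCG Pro — identical.
Codon 6: GGA Gly / GGG Gly — synonymous.
Codon 7: AUG Met / AUG Met — identical.
Synonymous differences: 3.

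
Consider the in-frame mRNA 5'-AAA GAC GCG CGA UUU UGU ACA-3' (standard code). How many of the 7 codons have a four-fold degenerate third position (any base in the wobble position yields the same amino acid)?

Codon 1 AAA (Lys): third position 2-fold.
Codon 2 GAC (Asp): third position 2-fold.
Codon 3 GCG (Ala): third position 4-fold.
Codon 4 CGA (Arg): third position 4-fold.
Codon 5 UUU (Phe): third position 2-fold.
Codon 6 UGU (Cys): third position 2-fold.
Codon 7 ACA (Thr): third position 4-fold.
Four-fold degenerate third positions: 3.

3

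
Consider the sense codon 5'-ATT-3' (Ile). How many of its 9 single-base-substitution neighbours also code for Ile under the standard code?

2

Position 1: none → 0 synonymous.
Position 2: none → 0 synonymous.
Position 3: ATC, ATA → 2 synonymous.
Total: 0 + 0 + 2 = 2.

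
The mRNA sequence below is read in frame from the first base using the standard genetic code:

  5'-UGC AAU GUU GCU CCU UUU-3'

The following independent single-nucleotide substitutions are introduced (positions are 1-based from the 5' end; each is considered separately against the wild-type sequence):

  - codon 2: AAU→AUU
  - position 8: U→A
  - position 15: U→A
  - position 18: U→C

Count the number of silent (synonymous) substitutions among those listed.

Codon 2: AAU (Asn) → AUU (Ile) — missense.
Codon 3: GUU (Val) → GAU (Asp) — missense.
Codon 5: CCU (Pro) → CCA (Pro) — synonymous.
Codon 6: UUU (Phe) → UUC (Phe) — synonymous.
Synonymous: 2 of 4.

2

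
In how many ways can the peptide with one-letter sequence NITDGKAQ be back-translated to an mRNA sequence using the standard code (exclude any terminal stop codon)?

Asn: 2 codons.
Ile: 3 codons.
Thr: 4 codons.
Asp: 2 codons.
Gly: 4 codons.
Lys: 2 codons.
Ala: 4 codons.
Gln: 2 codons.
2 × 3 × 4 × 2 × 4 × 2 × 4 × 2 = 3072.

3072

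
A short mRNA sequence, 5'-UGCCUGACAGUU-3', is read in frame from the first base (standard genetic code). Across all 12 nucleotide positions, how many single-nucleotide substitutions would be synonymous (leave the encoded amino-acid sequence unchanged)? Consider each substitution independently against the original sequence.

Codon 1 (UGC, Cys): 1 synonymous substitution.
Codon 2 (CUG, Leu): 4 synonymous substitutions.
Codon 3 (ACA, Thr): 3 synonymous substitutions.
Codon 4 (GUU, Val): 3 synonymous substitutions.
Total: 1 + 4 + 3 + 3 = 11.

11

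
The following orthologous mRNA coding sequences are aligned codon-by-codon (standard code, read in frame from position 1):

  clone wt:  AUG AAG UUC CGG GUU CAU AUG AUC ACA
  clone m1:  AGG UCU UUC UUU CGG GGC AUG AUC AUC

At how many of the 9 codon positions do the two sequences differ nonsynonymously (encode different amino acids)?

6

Codon 1: AUG Met / AGG Arg — nonsynonymous.
Codon 2: AAG Lys / UCU Ser — nonsynonymous.
Codon 3: UUC Phe / UUC Phe — identical.
Codon 4: CGG Arg / UUU Phe — nonsynonymous.
Codon 5: GUU Val / CGG Arg — nonsynonymous.
Codon 6: CAU His / GGC Gly — nonsynonymous.
Codon 7: AUG Met / AUG Met — identical.
Codon 8: AUC Ile / AUC Ile — identical.
Codon 9: ACA Thr / AUC Ile — nonsynonymous.
Nonsynonymous differences: 6.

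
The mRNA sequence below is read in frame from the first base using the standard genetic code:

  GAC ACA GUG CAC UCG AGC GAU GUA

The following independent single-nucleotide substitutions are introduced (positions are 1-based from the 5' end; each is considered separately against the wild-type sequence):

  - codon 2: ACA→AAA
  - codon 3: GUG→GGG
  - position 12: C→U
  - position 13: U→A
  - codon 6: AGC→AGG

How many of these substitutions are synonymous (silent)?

Codon 2: ACA (Thr) → AAA (Lys) — missense.
Codon 3: GUG (Val) → GGG (Gly) — missense.
Codon 4: CAC (His) → CAU (His) — synonymous.
Codon 5: UCG (Ser) → ACG (Thr) — missense.
Codon 6: AGC (Ser) → AGG (Arg) — missense.
Synonymous: 1 of 5.

1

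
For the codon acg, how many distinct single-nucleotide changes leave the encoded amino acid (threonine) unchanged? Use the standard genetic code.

Position 1: none → 0 synonymous.
Position 2: none → 0 synonymous.
Position 3: ACU, ACC, ACA → 3 synonymous.
Total: 0 + 0 + 3 = 3.

3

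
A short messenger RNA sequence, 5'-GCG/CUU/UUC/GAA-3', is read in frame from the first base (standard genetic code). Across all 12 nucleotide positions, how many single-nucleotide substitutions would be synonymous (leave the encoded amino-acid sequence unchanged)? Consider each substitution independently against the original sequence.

Codon 1 (GCG, Ala): 3 synonymous substitutions.
Codon 2 (CUU, Leu): 3 synonymous substitutions.
Codon 3 (UUC, Phe): 1 synonymous substitution.
Codon 4 (GAA, Glu): 1 synonymous substitution.
Total: 3 + 3 + 1 + 1 = 8.

8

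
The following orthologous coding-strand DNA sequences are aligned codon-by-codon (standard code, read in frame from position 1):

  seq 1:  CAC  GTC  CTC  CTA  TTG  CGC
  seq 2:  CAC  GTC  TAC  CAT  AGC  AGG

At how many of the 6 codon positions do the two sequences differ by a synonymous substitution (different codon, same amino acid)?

1

Codon 1: CAC His / CAC His — identical.
Codon 2: GTC Val / GTC Val — identical.
Codon 3: CTC Leu / TAC Tyr — nonsynonymous.
Codon 4: CTA Leu / CAT His — nonsynonymous.
Codon 5: TTG Leu / AGC Ser — nonsynonymous.
Codon 6: CGC Arg / AGG Arg — synonymous.
Synonymous differences: 1.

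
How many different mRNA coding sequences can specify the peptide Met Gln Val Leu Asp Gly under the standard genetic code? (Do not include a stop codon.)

Met: 1 codon.
Gln: 2 codons.
Val: 4 codons.
Leu: 6 codons.
Asp: 2 codons.
Gly: 4 codons.
1 × 2 × 4 × 6 × 2 × 4 = 384.

384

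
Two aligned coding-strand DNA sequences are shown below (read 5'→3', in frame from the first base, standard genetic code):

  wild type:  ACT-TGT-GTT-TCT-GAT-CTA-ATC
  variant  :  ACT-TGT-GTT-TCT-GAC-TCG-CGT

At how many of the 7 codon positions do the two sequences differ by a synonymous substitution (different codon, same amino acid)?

1

Codon 1: ACT Thr / ACT Thr — identical.
Codon 2: TGT Cys / TGT Cys — identical.
Codon 3: GTT Val / GTT Val — identical.
Codon 4: TCT Ser / TCT Ser — identical.
Codon 5: GAT Asp / GAC Asp — synonymous.
Codon 6: CTA Leu / TCG Ser — nonsynonymous.
Codon 7: ATC Ile / CGT Arg — nonsynonymous.
Synonymous differences: 1.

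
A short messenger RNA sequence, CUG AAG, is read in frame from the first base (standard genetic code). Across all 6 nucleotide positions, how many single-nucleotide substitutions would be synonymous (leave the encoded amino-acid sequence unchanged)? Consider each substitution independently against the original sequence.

5

Codon 1 (CUG, Leu): 4 synonymous substitutions.
Codon 2 (AAG, Lys): 1 synonymous substitution.
Total: 4 + 1 = 5.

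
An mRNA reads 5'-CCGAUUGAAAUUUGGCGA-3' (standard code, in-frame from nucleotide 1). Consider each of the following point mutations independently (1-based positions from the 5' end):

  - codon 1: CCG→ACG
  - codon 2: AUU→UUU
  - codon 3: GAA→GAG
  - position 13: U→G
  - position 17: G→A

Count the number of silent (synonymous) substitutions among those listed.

Codon 1: CCG (Pro) → ACG (Thr) — missense.
Codon 2: AUU (Ile) → UUU (Phe) — missense.
Codon 3: GAA (Glu) → GAG (Glu) — synonymous.
Codon 5: UGG (Trp) → GGG (Gly) — missense.
Codon 6: CGA (Arg) → CAA (Gln) — missense.
Synonymous: 1 of 5.

1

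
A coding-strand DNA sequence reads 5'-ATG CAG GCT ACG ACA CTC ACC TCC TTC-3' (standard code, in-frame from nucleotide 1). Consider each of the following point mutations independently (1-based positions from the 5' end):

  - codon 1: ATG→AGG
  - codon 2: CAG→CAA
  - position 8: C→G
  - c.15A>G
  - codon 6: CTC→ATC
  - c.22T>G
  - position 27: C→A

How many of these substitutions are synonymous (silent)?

Codon 1: ATG (Met) → AGG (Arg) — missense.
Codon 2: CAG (Gln) → CAA (Gln) — synonymous.
Codon 3: GCT (Ala) → GGT (Gly) — missense.
Codon 5: ACA (Thr) → ACG (Thr) — synonymous.
Codon 6: CTC (Leu) → ATC (Ile) — missense.
Codon 8: TCC (Ser) → GCC (Ala) — missense.
Codon 9: TTC (Phe) → TTA (Leu) — missense.
Synonymous: 2 of 7.

2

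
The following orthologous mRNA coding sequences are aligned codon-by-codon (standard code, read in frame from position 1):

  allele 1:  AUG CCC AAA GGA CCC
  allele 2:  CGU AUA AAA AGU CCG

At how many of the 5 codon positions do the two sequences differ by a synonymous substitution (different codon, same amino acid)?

Codon 1: AUG Met / CGU Arg — nonsynonymous.
Codon 2: CCC Pro / AUA Ile — nonsynonymous.
Codon 3: AAA Lys / AAA Lys — identical.
Codon 4: GGA Gly / AGU Ser — nonsynonymous.
Codon 5: CCC Pro / CCG Pro — synonymous.
Synonymous differences: 1.

1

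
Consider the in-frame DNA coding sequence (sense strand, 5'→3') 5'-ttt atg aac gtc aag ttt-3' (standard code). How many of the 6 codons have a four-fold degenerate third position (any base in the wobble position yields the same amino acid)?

Codon 1 TTT (Phe): third position 2-fold.
Codon 2 ATG (Met): third position 1-fold.
Codon 3 AAC (Asn): third position 2-fold.
Codon 4 GTC (Val): third position 4-fold.
Codon 5 AAG (Lys): third position 2-fold.
Codon 6 TTT (Phe): third position 2-fold.
Four-fold degenerate third positions: 1.

1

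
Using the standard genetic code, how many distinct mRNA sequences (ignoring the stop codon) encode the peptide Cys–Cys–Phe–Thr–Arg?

Cys: 2 codons.
Cys: 2 codons.
Phe: 2 codons.
Thr: 4 codons.
Arg: 6 codons.
2 × 2 × 2 × 4 × 6 = 192.

192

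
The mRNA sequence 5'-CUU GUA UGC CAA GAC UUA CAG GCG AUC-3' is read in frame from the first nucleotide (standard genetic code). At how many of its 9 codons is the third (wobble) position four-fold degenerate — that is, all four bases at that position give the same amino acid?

3

Codon 1 CUU (Leu): third position 4-fold.
Codon 2 GUA (Val): third position 4-fold.
Codon 3 UGC (Cys): third position 2-fold.
Codon 4 CAA (Gln): third position 2-fold.
Codon 5 GAC (Asp): third position 2-fold.
Codon 6 UUA (Leu): third position 2-fold.
Codon 7 CAG (Gln): third position 2-fold.
Codon 8 GCG (Ala): third position 4-fold.
Codon 9 AUC (Ile): third position 3-fold.
Four-fold degenerate third positions: 3.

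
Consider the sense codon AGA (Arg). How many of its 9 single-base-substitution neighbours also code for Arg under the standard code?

2

Position 1: CGA → 1 synonymous.
Position 2: none → 0 synonymous.
Position 3: AGG → 1 synonymous.
Total: 1 + 0 + 1 = 2.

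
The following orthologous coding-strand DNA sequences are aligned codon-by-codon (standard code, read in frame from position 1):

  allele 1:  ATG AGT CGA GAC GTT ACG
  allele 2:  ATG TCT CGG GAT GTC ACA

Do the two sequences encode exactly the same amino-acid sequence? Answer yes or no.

yes

Codon 1: ATG Met / ATG Met — identical.
Codon 2: AGT Ser / TCT Ser — synonymous.
Codon 3: CGA Arg / CGG Arg — synonymous.
Codon 4: GAC Asp / GAT Asp — synonymous.
Codon 5: GTT Val / GTC Val — synonymous.
Codon 6: ACG Thr / ACA Thr — synonymous.
Nonsynonymous differences: 0 → same protein.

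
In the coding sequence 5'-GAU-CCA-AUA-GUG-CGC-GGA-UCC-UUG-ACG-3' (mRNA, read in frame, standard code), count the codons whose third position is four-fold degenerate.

6

Codon 1 GAU (Asp): third position 2-fold.
Codon 2 CCA (Pro): third position 4-fold.
Codon 3 AUA (Ile): third position 3-fold.
Codon 4 GUG (Val): third position 4-fold.
Codon 5 CGC (Arg): third position 4-fold.
Codon 6 GGA (Gly): third position 4-fold.
Codon 7 UCC (Ser): third position 4-fold.
Codon 8 UUG (Leu): third position 2-fold.
Codon 9 ACG (Thr): third position 4-fold.
Four-fold degenerate third positions: 6.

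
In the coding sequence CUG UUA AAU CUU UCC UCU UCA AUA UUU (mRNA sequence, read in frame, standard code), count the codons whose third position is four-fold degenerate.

5

Codon 1 CUG (Leu): third position 4-fold.
Codon 2 UUA (Leu): third position 2-fold.
Codon 3 AAU (Asn): third position 2-fold.
Codon 4 CUU (Leu): third position 4-fold.
Codon 5 UCC (Ser): third position 4-fold.
Codon 6 UCU (Ser): third position 4-fold.
Codon 7 UCA (Ser): third position 4-fold.
Codon 8 AUA (Ile): third position 3-fold.
Codon 9 UUU (Phe): third position 2-fold.
Four-fold degenerate third positions: 5.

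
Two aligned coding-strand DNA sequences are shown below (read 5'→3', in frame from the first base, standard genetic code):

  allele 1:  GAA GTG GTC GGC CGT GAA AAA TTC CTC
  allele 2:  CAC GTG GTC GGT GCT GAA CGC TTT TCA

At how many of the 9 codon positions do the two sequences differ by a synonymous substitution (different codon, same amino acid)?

Codon 1: GAA Glu / CAC His — nonsynonymous.
Codon 2: GTG Val / GTG Val — identical.
Codon 3: GTC Val / GTC Val — identical.
Codon 4: GGC Gly / GGT Gly — synonymous.
Codon 5: CGT Arg / GCT Ala — nonsynonymous.
Codon 6: GAA Glu / GAA Glu — identical.
Codon 7: AAA Lys / CGC Arg — nonsynonymous.
Codon 8: TTC Phe / TTT Phe — synonymous.
Codon 9: CTC Leu / TCA Ser — nonsynonymous.
Synonymous differences: 2.

2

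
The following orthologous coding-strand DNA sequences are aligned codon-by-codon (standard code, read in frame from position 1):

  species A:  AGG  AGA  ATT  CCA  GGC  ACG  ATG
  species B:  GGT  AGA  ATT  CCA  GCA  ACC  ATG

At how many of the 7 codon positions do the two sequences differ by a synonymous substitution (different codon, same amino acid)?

1

Codon 1: AGG Arg / GGT Gly — nonsynonymous.
Codon 2: AGA Arg / AGA Arg — identical.
Codon 3: ATT Ile / ATT Ile — identical.
Codon 4: CCA Pro / CCA Pro — identical.
Codon 5: GGC Gly / GCA Ala — nonsynonymous.
Codon 6: ACG Thr / ACC Thr — synonymous.
Codon 7: ATG Met / ATG Met — identical.
Synonymous differences: 1.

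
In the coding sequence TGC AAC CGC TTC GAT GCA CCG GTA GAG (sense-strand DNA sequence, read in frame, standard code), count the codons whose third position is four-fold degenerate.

4

Codon 1 TGC (Cys): third position 2-fold.
Codon 2 AAC (Asn): third position 2-fold.
Codon 3 CGC (Arg): third position 4-fold.
Codon 4 TTC (Phe): third position 2-fold.
Codon 5 GAT (Asp): third position 2-fold.
Codon 6 GCA (Ala): third position 4-fold.
Codon 7 CCG (Pro): third position 4-fold.
Codon 8 GTA (Val): third position 4-fold.
Codon 9 GAG (Glu): third position 2-fold.
Four-fold degenerate third positions: 4.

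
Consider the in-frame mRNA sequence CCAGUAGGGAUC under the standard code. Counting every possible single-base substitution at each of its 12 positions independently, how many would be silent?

11

Codon 1 (CCA, Pro): 3 synonymous substitutions.
Codon 2 (GUA, Val): 3 synonymous substitutions.
Codon 3 (GGG, Gly): 3 synonymous substitutions.
Codon 4 (AUC, Ile): 2 synonymous substitutions.
Total: 3 + 3 + 3 + 2 = 11.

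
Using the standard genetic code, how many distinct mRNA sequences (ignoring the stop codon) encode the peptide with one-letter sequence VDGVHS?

1536

Val: 4 codons.
Asp: 2 codons.
Gly: 4 codons.
Val: 4 codons.
His: 2 codons.
Ser: 6 codons.
4 × 2 × 4 × 4 × 2 × 6 = 1536.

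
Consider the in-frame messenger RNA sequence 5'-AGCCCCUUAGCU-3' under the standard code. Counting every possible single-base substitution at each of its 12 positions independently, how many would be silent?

Codon 1 (AGC, Ser): 1 synonymous substitution.
Codon 2 (CCC, Pro): 3 synonymous substitutions.
Codon 3 (UUA, Leu): 2 synonymous substitutions.
Codon 4 (GCU, Ala): 3 synonymous substitutions.
Total: 1 + 3 + 2 + 3 = 9.

9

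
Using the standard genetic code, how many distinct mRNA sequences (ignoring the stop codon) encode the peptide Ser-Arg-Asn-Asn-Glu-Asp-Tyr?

1152

Ser: 6 codons.
Arg: 6 codons.
Asn: 2 codons.
Asn: 2 codons.
Glu: 2 codons.
Asp: 2 codons.
Tyr: 2 codons.
6 × 6 × 2 × 2 × 2 × 2 × 2 = 1152.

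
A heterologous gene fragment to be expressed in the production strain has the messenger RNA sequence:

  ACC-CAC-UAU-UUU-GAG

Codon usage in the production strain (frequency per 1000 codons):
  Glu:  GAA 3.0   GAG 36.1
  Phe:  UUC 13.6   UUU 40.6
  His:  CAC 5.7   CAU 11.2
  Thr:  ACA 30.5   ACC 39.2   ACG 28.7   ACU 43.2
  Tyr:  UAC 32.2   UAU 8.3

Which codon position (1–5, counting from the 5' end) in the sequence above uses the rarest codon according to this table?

Codon 1 ACC (Thr): 39.2 per 1000.
Codon 2 CAC (His): 5.7 per 1000.
Codon 3 UAU (Tyr): 8.3 per 1000.
Codon 4 UUU (Phe): 40.6 per 1000.
Codon 5 GAG (Glu): 36.1 per 1000.
Lowest frequency is 5.7 at codon 2.

2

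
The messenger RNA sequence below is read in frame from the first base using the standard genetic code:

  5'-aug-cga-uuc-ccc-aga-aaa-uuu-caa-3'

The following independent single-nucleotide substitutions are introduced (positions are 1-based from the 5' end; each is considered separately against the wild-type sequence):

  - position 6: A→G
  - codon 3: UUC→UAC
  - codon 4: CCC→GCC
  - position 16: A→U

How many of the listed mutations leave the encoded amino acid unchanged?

1

Codon 2: CGA (Arg) → CGG (Arg) — synonymous.
Codon 3: UUC (Phe) → UAC (Tyr) — missense.
Codon 4: CCC (Pro) → GCC (Ala) — missense.
Codon 6: AAA (Lys) → UAA (Stop) — nonsense.
Synonymous: 1 of 4.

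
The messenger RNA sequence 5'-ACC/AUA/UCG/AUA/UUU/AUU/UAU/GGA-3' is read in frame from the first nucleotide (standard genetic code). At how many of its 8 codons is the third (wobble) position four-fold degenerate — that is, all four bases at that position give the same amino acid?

Codon 1 ACC (Thr): third position 4-fold.
Codon 2 AUA (Ile): third position 3-fold.
Codon 3 UCG (Ser): third position 4-fold.
Codon 4 AUA (Ile): third position 3-fold.
Codon 5 UUU (Phe): third position 2-fold.
Codon 6 AUU (Ile): third position 3-fold.
Codon 7 UAU (Tyr): third position 2-fold.
Codon 8 GGA (Gly): third position 4-fold.
Four-fold degenerate third positions: 3.

3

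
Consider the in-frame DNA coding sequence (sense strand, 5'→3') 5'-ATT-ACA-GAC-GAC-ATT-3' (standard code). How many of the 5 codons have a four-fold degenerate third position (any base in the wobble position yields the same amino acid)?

1

Codon 1 ATT (Ile): third position 3-fold.
Codon 2 ACA (Thr): third position 4-fold.
Codon 3 GAC (Asp): third position 2-fold.
Codon 4 GAC (Asp): third position 2-fold.
Codon 5 ATT (Ile): third position 3-fold.
Four-fold degenerate third positions: 1.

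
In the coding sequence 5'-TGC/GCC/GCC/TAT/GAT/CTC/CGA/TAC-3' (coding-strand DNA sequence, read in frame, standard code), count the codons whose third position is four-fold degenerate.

Codon 1 TGC (Cys): third position 2-fold.
Codon 2 GCC (Ala): third position 4-fold.
Codon 3 GCC (Ala): third position 4-fold.
Codon 4 TAT (Tyr): third position 2-fold.
Codon 5 GAT (Asp): third position 2-fold.
Codon 6 CTC (Leu): third position 4-fold.
Codon 7 CGA (Arg): third position 4-fold.
Codon 8 TAC (Tyr): third position 2-fold.
Four-fold degenerate third positions: 4.

4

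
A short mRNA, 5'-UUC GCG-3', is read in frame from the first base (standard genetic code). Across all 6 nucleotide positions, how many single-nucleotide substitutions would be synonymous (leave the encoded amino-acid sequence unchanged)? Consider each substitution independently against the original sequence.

Codon 1 (UUC, Phe): 1 synonymous substitution.
Codon 2 (GCG, Ala): 3 synonymous substitutions.
Total: 1 + 3 = 4.

4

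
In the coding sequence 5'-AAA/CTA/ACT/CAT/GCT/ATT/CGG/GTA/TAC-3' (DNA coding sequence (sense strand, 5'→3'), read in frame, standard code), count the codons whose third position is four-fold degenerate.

5

Codon 1 AAA (Lys): third position 2-fold.
Codon 2 CTA (Leu): third position 4-fold.
Codon 3 ACT (Thr): third position 4-fold.
Codon 4 CAT (His): third position 2-fold.
Codon 5 GCT (Ala): third position 4-fold.
Codon 6 ATT (Ile): third position 3-fold.
Codon 7 CGG (Arg): third position 4-fold.
Codon 8 GTA (Val): third position 4-fold.
Codon 9 TAC (Tyr): third position 2-fold.
Four-fold degenerate third positions: 5.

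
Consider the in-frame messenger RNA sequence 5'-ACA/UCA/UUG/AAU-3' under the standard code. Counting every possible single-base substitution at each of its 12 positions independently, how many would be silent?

Codon 1 (ACA, Thr): 3 synonymous substitutions.
Codon 2 (UCA, Ser): 3 synonymous substitutions.
Codon 3 (UUG, Leu): 2 synonymous substitutions.
Codon 4 (AAU, Asn): 1 synonymous substitution.
Total: 3 + 3 + 2 + 1 = 9.

9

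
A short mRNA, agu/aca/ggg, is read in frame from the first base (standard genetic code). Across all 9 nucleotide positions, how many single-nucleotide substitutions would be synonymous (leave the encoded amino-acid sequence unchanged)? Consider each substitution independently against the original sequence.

Codon 1 (AGU, Ser): 1 synonymous substitution.
Codon 2 (ACA, Thr): 3 synonymous substitutions.
Codon 3 (GGG, Gly): 3 synonymous substitutions.
Total: 1 + 3 + 3 = 7.

7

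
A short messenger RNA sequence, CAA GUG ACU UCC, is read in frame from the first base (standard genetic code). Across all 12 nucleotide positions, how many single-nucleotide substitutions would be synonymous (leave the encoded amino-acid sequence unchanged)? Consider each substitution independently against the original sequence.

10

Codon 1 (CAA, Gln): 1 synonymous substitution.
Codon 2 (GUG, Val): 3 synonymous substitutions.
Codon 3 (ACU, Thr): 3 synonymous substitutions.
Codon 4 (UCC, Ser): 3 synonymous substitutions.
Total: 1 + 3 + 3 + 3 = 10.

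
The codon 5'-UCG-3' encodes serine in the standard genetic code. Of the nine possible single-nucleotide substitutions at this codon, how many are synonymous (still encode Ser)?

3

Position 1: none → 0 synonymous.
Position 2: none → 0 synonymous.
Position 3: UCU, UCC, UCA → 3 synonymous.
Total: 0 + 0 + 3 = 3.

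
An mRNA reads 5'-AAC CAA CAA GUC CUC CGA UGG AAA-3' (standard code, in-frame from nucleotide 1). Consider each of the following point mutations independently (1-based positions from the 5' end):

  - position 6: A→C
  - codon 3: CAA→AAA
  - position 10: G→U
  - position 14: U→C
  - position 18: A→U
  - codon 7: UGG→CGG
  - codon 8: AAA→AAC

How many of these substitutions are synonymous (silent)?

1

Codon 2: CAA (Gln) → CAC (His) — missense.
Codon 3: CAA (Gln) → AAA (Lys) — missense.
Codon 4: GUC (Val) → UUC (Phe) — missense.
Codon 5: CUC (Leu) → CCC (Pro) — missense.
Codon 6: CGA (Arg) → CGU (Arg) — synonymous.
Codon 7: UGG (Trp) → CGG (Arg) — missense.
Codon 8: AAA (Lys) → AAC (Asn) — missense.
Synonymous: 1 of 7.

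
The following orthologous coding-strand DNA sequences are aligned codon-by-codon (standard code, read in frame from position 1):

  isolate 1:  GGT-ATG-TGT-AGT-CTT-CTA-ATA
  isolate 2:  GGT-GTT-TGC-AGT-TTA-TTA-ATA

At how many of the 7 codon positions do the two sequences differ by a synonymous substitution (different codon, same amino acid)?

3

Codon 1: GGT Gly / GGT Gly — identical.
Codon 2: ATG Met / GTT Val — nonsynonymous.
Codon 3: TGT Cys / TGC Cys — synonymous.
Codon 4: AGT Ser / AGT Ser — identical.
Codon 5: CTT Leu / TTA Leu — synonymous.
Codon 6: CTA Leu / TTA Leu — synonymous.
Codon 7: ATA Ile / ATA Ile — identical.
Synonymous differences: 3.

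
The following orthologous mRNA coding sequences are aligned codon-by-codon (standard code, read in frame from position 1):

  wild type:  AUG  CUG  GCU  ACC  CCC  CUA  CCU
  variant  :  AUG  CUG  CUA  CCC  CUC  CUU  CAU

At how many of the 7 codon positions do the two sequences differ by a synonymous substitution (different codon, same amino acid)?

Codon 1: AUG Met / AUG Met — identical.
Codon 2: CUG Leu / CUG Leu — identical.
Codon 3: GCU Ala / CUA Leu — nonsynonymous.
Codon 4: ACC Thr / CCC Pro — nonsynonymous.
Codon 5: CCC Pro / CUC Leu — nonsynonymous.
Codon 6: CUA Leu / CUU Leu — synonymous.
Codon 7: CCU Pro / CAU His — nonsynonymous.
Synonymous differences: 1.

1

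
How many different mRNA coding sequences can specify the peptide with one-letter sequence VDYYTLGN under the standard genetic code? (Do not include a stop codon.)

Val: 4 codons.
Asp: 2 codons.
Tyr: 2 codons.
Tyr: 2 codons.
Thr: 4 codons.
Leu: 6 codons.
Gly: 4 codons.
Asn: 2 codons.
4 × 2 × 2 × 2 × 4 × 6 × 4 × 2 = 6144.

6144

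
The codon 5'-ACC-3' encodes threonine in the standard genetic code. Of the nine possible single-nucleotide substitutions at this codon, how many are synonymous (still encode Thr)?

3

Position 1: none → 0 synonymous.
Position 2: none → 0 synonymous.
Position 3: ACU, ACA, ACG → 3 synonymous.
Total: 0 + 0 + 3 = 3.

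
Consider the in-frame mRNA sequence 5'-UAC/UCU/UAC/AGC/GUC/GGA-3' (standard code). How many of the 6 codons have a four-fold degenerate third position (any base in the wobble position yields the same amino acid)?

Codon 1 UAC (Tyr): third position 2-fold.
Codon 2 UCU (Ser): third position 4-fold.
Codon 3 UAC (Tyr): third position 2-fold.
Codon 4 AGC (Ser): third position 2-fold.
Codon 5 GUC (Val): third position 4-fold.
Codon 6 GGA (Gly): third position 4-fold.
Four-fold degenerate third positions: 3.

3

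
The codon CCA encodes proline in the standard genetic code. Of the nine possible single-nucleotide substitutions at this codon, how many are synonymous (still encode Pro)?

3

Position 1: none → 0 synonymous.
Position 2: none → 0 synonymous.
Position 3: CCU, CCC, CCG → 3 synonymous.
Total: 0 + 0 + 3 = 3.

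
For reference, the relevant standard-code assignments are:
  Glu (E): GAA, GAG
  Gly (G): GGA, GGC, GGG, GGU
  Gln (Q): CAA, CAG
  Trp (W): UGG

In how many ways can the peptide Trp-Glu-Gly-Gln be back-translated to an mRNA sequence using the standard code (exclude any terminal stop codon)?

Trp: 1 codon.
Glu: 2 codons.
Gly: 4 codons.
Gln: 2 codons.
1 × 2 × 4 × 2 = 16.

16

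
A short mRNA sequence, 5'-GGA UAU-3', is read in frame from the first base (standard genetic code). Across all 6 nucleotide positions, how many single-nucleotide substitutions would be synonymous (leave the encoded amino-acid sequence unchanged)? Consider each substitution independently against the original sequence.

Codon 1 (GGA, Gly): 3 synonymous substitutions.
Codon 2 (UAU, Tyr): 1 synonymous substitution.
Total: 3 + 1 = 4.

4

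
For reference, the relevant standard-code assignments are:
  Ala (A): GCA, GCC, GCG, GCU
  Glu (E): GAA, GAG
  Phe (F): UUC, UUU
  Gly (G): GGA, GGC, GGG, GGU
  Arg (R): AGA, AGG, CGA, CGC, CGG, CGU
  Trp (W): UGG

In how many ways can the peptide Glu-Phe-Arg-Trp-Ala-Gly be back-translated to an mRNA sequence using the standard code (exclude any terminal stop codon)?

384

Glu: 2 codons.
Phe: 2 codons.
Arg: 6 codons.
Trp: 1 codon.
Ala: 4 codons.
Gly: 4 codons.
2 × 2 × 6 × 1 × 4 × 4 = 384.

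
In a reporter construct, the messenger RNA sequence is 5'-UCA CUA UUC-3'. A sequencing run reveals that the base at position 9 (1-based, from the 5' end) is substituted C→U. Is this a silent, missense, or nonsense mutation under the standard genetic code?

Position 9 falls in codon 3: UUC → Phe.
After the substitution the codon is UUU → Phe.
Both encode Phe, so the change is synonymous.

silent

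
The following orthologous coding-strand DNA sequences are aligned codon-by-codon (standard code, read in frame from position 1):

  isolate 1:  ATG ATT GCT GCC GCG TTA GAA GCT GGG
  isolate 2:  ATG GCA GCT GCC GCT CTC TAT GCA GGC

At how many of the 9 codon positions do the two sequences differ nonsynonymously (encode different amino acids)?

Codon 1: ATG Met / ATG Met — identical.
Codon 2: ATT Ile / GCA Ala — nonsynonymous.
Codon 3: GCT Ala / GCT Ala — identical.
Codon 4: GCC Ala / GCC Ala — identical.
Codon 5: GCG Ala / GCT Ala — synonymous.
Codon 6: TTA Leu / CTC Leu — synonymous.
Codon 7: GAA Glu / TAT Tyr — nonsynonymous.
Codon 8: GCT Ala / GCA Ala — synonymous.
Codon 9: GGG Gly / GGC Gly — synonymous.
Nonsynonymous differences: 2.

2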